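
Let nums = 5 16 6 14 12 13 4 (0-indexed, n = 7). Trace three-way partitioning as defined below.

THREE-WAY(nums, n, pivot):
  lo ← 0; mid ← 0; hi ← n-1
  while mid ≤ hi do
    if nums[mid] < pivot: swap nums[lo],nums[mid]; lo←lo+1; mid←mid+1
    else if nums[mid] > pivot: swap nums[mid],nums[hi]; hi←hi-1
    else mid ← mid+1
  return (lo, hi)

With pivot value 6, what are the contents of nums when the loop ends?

lo=0 mid=0 hi=6
5<6: swap(0,0), lo=1 mid=1 ⇒ 5 16 6 14 12 13 4
16>6: swap(1,6), hi=5 ⇒ 5 4 6 14 12 13 16
4<6: swap(1,1), lo=2 mid=2 ⇒ 5 4 6 14 12 13 16
6=6: mid=3
14>6: swap(3,5), hi=4 ⇒ 5 4 6 13 12 14 16
13>6: swap(3,4), hi=3 ⇒ 5 4 6 12 13 14 16
12>6: swap(3,3), hi=2 ⇒ 5 4 6 12 13 14 16
done. lo=2 hi=2; nums=5 4 6 12 13 14 16

5 4 6 12 13 14 16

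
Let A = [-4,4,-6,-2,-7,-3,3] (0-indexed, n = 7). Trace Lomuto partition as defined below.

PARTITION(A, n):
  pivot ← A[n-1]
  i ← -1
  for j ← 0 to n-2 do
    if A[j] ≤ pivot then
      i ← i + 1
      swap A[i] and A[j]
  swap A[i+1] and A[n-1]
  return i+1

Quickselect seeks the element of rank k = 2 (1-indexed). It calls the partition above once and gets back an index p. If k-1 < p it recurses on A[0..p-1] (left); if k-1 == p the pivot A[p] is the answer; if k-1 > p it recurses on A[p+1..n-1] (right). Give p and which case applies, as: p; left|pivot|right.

pivot = A[6] = 3; i = -1
j=0: A[0]=-4 ≤ 3 → i=0, swap A[0],A[0] (no change) → [-4,4,-6,-2,-7,-3,3]
j=1: A[1]=4 > 3 → no swap
j=2: A[2]=-6 ≤ 3 → i=1, swap A[1],A[2] → [-4,-6,4,-2,-7,-3,3]
j=3: A[3]=-2 ≤ 3 → i=2, swap A[2],A[3] → [-4,-6,-2,4,-7,-3,3]
j=4: A[4]=-7 ≤ 3 → i=3, swap A[3],A[4] → [-4,-6,-2,-7,4,-3,3]
j=5: A[5]=-3 ≤ 3 → i=4, swap A[4],A[5] → [-4,-6,-2,-7,-3,4,3]
final swap A[5],A[6] → [-4,-6,-2,-7,-3,3,4]; return 5
p = 5; k-1 = 1 < 5 ⇒ left

5; left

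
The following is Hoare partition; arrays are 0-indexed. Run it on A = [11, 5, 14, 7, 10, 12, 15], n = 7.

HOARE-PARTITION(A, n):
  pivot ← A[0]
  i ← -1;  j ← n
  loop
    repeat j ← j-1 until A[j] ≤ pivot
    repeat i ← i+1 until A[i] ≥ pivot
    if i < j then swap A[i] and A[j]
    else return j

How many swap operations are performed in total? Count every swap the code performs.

2

pivot=11
j stops at 4 (10), i stops at 0 (11); swap ⇒ [10, 5, 14, 7, 11, 12, 15]
j stops at 3 (7), i stops at 2 (14); swap ⇒ [10, 5, 7, 14, 11, 12, 15]
j stops at 2, i stops at 3; i≥j ⇒ return 2. A=[10, 5, 7, 14, 11, 12, 15]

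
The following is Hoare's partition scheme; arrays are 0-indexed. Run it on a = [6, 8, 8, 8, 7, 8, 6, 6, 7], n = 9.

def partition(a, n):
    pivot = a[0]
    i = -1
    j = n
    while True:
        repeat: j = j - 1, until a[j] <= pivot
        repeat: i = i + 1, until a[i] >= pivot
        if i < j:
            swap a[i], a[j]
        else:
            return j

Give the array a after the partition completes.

pivot=6
j stops at 7 (6), i stops at 0 (6); swap ⇒ [6, 8, 8, 8, 7, 8, 6, 6, 7]
j stops at 6 (6), i stops at 1 (8); swap ⇒ [6, 6, 8, 8, 7, 8, 8, 6, 7]
j stops at 1, i stops at 2; i≥j ⇒ return 1. a=[6, 6, 8, 8, 7, 8, 8, 6, 7]

[6, 6, 8, 8, 7, 8, 8, 6, 7]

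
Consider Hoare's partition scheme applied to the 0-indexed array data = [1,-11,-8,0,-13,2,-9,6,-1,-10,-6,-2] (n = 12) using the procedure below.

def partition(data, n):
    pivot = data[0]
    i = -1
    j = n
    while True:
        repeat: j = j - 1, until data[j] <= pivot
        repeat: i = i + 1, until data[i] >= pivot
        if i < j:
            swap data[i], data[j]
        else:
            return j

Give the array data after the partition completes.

pivot=1
j stops at 11 (-2), i stops at 0 (1); swap ⇒ [-2,-11,-8,0,-13,2,-9,6,-1,-10,-6,1]
j stops at 10 (-6), i stops at 5 (2); swap ⇒ [-2,-11,-8,0,-13,-6,-9,6,-1,-10,2,1]
j stops at 9 (-10), i stops at 7 (6); swap ⇒ [-2,-11,-8,0,-13,-6,-9,-10,-1,6,2,1]
j stops at 8, i stops at 9; i≥j ⇒ return 8. data=[-2,-11,-8,0,-13,-6,-9,-10,-1,6,2,1]

[-2,-11,-8,0,-13,-6,-9,-10,-1,6,2,1]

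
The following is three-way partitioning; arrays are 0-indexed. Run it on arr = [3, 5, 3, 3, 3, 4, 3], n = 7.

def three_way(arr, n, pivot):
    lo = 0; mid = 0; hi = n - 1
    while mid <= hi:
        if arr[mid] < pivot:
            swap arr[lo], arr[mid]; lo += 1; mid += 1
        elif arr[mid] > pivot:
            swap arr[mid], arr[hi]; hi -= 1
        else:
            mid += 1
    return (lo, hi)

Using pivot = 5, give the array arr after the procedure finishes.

pivot = 5; lo=0, mid=0, hi=6
arr[mid]=3<5: swap arr[0],arr[0]; lo=1,mid=1 → [3, 5, 3, 3, 3, 4, 3]
arr[mid]=5=5: mid=2
arr[mid]=3<5: swap arr[1],arr[2]; lo=2,mid=3 → [3, 3, 5, 3, 3, 4, 3]
arr[mid]=3<5: swap arr[2],arr[3]; lo=3,mid=4 → [3, 3, 3, 5, 3, 4, 3]
arr[mid]=3<5: swap arr[3],arr[4]; lo=4,mid=5 → [3, 3, 3, 3, 5, 4, 3]
arr[mid]=4<5: swap arr[4],arr[5]; lo=5,mid=6 → [3, 3, 3, 3, 4, 5, 3]
arr[mid]=3<5: swap arr[5],arr[6]; lo=6,mid=7 → [3, 3, 3, 3, 4, 3, 5]
end: lo=6, hi=6; arr = [3, 3, 3, 3, 4, 3, 5]

[3, 3, 3, 3, 4, 3, 5]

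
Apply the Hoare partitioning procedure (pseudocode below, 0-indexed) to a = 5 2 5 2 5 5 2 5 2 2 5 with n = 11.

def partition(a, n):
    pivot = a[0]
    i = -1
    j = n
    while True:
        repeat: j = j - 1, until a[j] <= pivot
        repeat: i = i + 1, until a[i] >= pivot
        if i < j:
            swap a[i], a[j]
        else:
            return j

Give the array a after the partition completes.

pivot=5
j stops at 10 (5), i stops at 0 (5); swap ⇒ 5 2 5 2 5 5 2 5 2 2 5
j stops at 9 (2), i stops at 2 (5); swap ⇒ 5 2 2 2 5 5 2 5 2 5 5
j stops at 8 (2), i stops at 4 (5); swap ⇒ 5 2 2 2 2 5 2 5 5 5 5
j stops at 7 (5), i stops at 5 (5); swap ⇒ 5 2 2 2 2 5 2 5 5 5 5
j stops at 6, i stops at 7; i≥j ⇒ return 6. a=5 2 2 2 2 5 2 5 5 5 5

5 2 2 2 2 5 2 5 5 5 5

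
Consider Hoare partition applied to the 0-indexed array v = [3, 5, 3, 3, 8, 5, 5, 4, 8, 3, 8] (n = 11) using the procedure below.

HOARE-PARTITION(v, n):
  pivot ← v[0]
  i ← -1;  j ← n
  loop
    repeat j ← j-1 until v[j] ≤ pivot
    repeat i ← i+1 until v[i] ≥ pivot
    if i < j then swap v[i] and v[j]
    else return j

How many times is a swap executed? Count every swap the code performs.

2

pivot = v[0] = 3; i = -1, j = 11
j→9 (v[9]=3≤3), i→0 (v[0]=3≥3); i<j, swap → [3, 5, 3, 3, 8, 5, 5, 4, 8, 3, 8]
j→3 (v[3]=3≤3), i→1 (v[1]=5≥3); i<j, swap → [3, 3, 3, 5, 8, 5, 5, 4, 8, 3, 8]
j→2, i→2; i≥j, return j=2. v = [3, 3, 3, 5, 8, 5, 5, 4, 8, 3, 8]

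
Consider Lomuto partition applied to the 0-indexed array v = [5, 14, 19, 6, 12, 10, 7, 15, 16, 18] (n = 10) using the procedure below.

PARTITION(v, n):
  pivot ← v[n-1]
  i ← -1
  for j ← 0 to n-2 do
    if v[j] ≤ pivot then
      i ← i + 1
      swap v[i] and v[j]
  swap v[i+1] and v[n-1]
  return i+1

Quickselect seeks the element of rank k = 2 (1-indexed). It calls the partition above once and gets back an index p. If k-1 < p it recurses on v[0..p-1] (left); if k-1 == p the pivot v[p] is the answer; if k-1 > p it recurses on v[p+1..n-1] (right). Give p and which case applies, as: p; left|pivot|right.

pivot=18, i=-1
j=0: 5≤18, i=0, swap(0,0) ⇒ [5, 14, 19, 6, 12, 10, 7, 15, 16, 18]
j=1: 14≤18, i=1, swap(1,1) ⇒ [5, 14, 19, 6, 12, 10, 7, 15, 16, 18]
j=2: 19>18, skip
j=3: 6≤18, i=2, swap(2,3) ⇒ [5, 14, 6, 19, 12, 10, 7, 15, 16, 18]
j=4: 12≤18, i=3, swap(3,4) ⇒ [5, 14, 6, 12, 19, 10, 7, 15, 16, 18]
j=5: 10≤18, i=4, swap(4,5) ⇒ [5, 14, 6, 12, 10, 19, 7, 15, 16, 18]
j=6: 7≤18, i=5, swap(5,6) ⇒ [5, 14, 6, 12, 10, 7, 19, 15, 16, 18]
j=7: 15≤18, i=6, swap(6,7) ⇒ [5, 14, 6, 12, 10, 7, 15, 19, 16, 18]
j=8: 16≤18, i=7, swap(7,8) ⇒ [5, 14, 6, 12, 10, 7, 15, 16, 19, 18]
swap(8,9) ⇒ [5, 14, 6, 12, 10, 7, 15, 16, 18, 19]; return 8
p = 8; k-1 = 1 < 8 ⇒ left

8; left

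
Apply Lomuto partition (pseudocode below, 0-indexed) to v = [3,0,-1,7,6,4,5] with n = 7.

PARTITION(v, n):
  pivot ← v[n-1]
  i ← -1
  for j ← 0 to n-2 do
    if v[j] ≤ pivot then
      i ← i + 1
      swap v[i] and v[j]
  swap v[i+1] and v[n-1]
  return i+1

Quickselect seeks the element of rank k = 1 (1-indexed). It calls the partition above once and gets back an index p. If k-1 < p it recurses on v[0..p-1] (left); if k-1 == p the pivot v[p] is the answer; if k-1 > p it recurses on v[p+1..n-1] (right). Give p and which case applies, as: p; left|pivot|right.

pivot = v[6] = 5; i = -1
j=0: v[0]=3 ≤ 5 → i=0, swap v[0],v[0] (no change) → [3,0,-1,7,6,4,5]
j=1: v[1]=0 ≤ 5 → i=1, swap v[1],v[1] (no change) → [3,0,-1,7,6,4,5]
j=2: v[2]=-1 ≤ 5 → i=2, swap v[2],v[2] (no change) → [3,0,-1,7,6,4,5]
j=3: v[3]=7 > 5 → no swap
j=4: v[4]=6 > 5 → no swap
j=5: v[5]=4 ≤ 5 → i=3, swap v[3],v[5] → [3,0,-1,4,6,7,5]
final swap v[4],v[6] → [3,0,-1,4,5,7,6]; return 4
p = 4; k-1 = 0 < 4 ⇒ left

4; left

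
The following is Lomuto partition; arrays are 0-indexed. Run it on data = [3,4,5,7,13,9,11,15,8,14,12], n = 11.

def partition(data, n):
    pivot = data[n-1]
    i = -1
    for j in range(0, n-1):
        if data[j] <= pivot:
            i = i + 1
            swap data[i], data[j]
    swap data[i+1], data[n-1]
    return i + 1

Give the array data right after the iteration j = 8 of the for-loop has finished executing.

[3,4,5,7,9,11,8,15,13,14,12]

pivot=12, i=-1
j=0: 3≤12, i=0, swap(0,0) ⇒ [3,4,5,7,13,9,11,15,8,14,12]
j=1: 4≤12, i=1, swap(1,1) ⇒ [3,4,5,7,13,9,11,15,8,14,12]
j=2: 5≤12, i=2, swap(2,2) ⇒ [3,4,5,7,13,9,11,15,8,14,12]
j=3: 7≤12, i=3, swap(3,3) ⇒ [3,4,5,7,13,9,11,15,8,14,12]
j=4: 13>12, skip
j=5: 9≤12, i=4, swap(4,5) ⇒ [3,4,5,7,9,13,11,15,8,14,12]
j=6: 11≤12, i=5, swap(5,6) ⇒ [3,4,5,7,9,11,13,15,8,14,12]
j=7: 15>12, skip
j=8: 8≤12, i=6, swap(6,8) ⇒ [3,4,5,7,9,11,8,15,13,14,12]
(after j=8) data = [3,4,5,7,9,11,8,15,13,14,12]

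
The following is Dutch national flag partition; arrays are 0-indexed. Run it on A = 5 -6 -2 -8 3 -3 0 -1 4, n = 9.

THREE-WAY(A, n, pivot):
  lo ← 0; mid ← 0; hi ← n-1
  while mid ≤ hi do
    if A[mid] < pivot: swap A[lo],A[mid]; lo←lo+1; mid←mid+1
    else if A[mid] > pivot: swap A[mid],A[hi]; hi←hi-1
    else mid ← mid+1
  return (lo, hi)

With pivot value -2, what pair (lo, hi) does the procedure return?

pivot = -2; lo=0, mid=0, hi=8
A[mid]=5>-2: swap A[0],A[8]; hi=7 → 4 -6 -2 -8 3 -3 0 -1 5
A[mid]=4>-2: swap A[0],A[7]; hi=6 → -1 -6 -2 -8 3 -3 0 4 5
A[mid]=-1>-2: swap A[0],A[6]; hi=5 → 0 -6 -2 -8 3 -3 -1 4 5
A[mid]=0>-2: swap A[0],A[5]; hi=4 → -3 -6 -2 -8 3 0 -1 4 5
A[mid]=-3<-2: swap A[0],A[0]; lo=1,mid=1 → -3 -6 -2 -8 3 0 -1 4 5
A[mid]=-6<-2: swap A[1],A[1]; lo=2,mid=2 → -3 -6 -2 -8 3 0 -1 4 5
A[mid]=-2=-2: mid=3
A[mid]=-8<-2: swap A[2],A[3]; lo=3,mid=4 → -3 -6 -8 -2 3 0 -1 4 5
A[mid]=3>-2: swap A[4],A[4]; hi=3 → -3 -6 -8 -2 3 0 -1 4 5
end: lo=3, hi=3; A = -3 -6 -8 -2 3 0 -1 4 5

(3, 3)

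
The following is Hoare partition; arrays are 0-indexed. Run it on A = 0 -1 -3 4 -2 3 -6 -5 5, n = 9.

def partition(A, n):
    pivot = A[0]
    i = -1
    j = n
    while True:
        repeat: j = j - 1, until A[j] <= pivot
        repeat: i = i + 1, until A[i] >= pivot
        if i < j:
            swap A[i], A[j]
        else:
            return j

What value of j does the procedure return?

4

pivot=0
j stops at 7 (-5), i stops at 0 (0); swap ⇒ -5 -1 -3 4 -2 3 -6 0 5
j stops at 6 (-6), i stops at 3 (4); swap ⇒ -5 -1 -3 -6 -2 3 4 0 5
j stops at 4, i stops at 5; i≥j ⇒ return 4. A=-5 -1 -3 -6 -2 3 4 0 5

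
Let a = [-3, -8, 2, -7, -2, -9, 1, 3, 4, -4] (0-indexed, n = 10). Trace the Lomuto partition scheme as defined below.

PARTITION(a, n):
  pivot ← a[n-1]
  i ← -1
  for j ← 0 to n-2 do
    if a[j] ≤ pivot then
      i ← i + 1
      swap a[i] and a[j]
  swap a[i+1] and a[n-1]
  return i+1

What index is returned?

3

pivot = a[9] = -4; i = -1
j=0: a[0]=-3 > -4 → no swap
j=1: a[1]=-8 ≤ -4 → i=0, swap a[0],a[1] → [-8, -3, 2, -7, -2, -9, 1, 3, 4, -4]
j=2: a[2]=2 > -4 → no swap
j=3: a[3]=-7 ≤ -4 → i=1, swap a[1],a[3] → [-8, -7, 2, -3, -2, -9, 1, 3, 4, -4]
j=4: a[4]=-2 > -4 → no swap
j=5: a[5]=-9 ≤ -4 → i=2, swap a[2],a[5] → [-8, -7, -9, -3, -2, 2, 1, 3, 4, -4]
j=6: a[6]=1 > -4 → no swap
j=7: a[7]=3 > -4 → no swap
j=8: a[8]=4 > -4 → no swap
final swap a[3],a[9] → [-8, -7, -9, -4, -2, 2, 1, 3, 4, -3]; return 3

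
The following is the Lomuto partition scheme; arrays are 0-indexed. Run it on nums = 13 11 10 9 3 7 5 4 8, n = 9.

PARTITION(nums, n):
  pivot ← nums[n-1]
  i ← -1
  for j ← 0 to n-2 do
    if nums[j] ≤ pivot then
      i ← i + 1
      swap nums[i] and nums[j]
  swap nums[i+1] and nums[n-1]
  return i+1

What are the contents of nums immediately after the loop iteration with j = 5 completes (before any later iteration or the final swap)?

pivot=8, i=-1
j=0: 13>8, skip
j=1: 11>8, skip
j=2: 10>8, skip
j=3: 9>8, skip
j=4: 3≤8, i=0, swap(0,4) ⇒ 3 11 10 9 13 7 5 4 8
j=5: 7≤8, i=1, swap(1,5) ⇒ 3 7 10 9 13 11 5 4 8
(after j=5) nums = 3 7 10 9 13 11 5 4 8

3 7 10 9 13 11 5 4 8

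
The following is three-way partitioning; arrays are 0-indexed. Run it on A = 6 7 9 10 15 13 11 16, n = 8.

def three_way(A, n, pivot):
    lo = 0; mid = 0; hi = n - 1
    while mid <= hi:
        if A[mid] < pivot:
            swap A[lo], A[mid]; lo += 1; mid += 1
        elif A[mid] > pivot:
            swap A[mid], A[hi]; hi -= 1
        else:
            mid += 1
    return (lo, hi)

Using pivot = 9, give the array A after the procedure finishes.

pivot = 9; lo=0, mid=0, hi=7
A[mid]=6<9: swap A[0],A[0]; lo=1,mid=1 → 6 7 9 10 15 13 11 16
A[mid]=7<9: swap A[1],A[1]; lo=2,mid=2 → 6 7 9 10 15 13 11 16
A[mid]=9=9: mid=3
A[mid]=10>9: swap A[3],A[7]; hi=6 → 6 7 9 16 15 13 11 10
A[mid]=16>9: swap A[3],A[6]; hi=5 → 6 7 9 11 15 13 16 10
A[mid]=11>9: swap A[3],A[5]; hi=4 → 6 7 9 13 15 11 16 10
A[mid]=13>9: swap A[3],A[4]; hi=3 → 6 7 9 15 13 11 16 10
A[mid]=15>9: swap A[3],A[3]; hi=2 → 6 7 9 15 13 11 16 10
end: lo=2, hi=2; A = 6 7 9 15 13 11 16 10

6 7 9 15 13 11 16 10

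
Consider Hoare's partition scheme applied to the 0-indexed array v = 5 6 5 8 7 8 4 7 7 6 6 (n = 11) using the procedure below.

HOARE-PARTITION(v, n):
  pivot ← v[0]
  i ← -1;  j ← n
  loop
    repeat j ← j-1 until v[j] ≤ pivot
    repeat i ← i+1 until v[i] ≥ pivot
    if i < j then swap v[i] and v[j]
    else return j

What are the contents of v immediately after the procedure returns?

4 5 6 8 7 8 5 7 7 6 6

pivot=5
j stops at 6 (4), i stops at 0 (5); swap ⇒ 4 6 5 8 7 8 5 7 7 6 6
j stops at 2 (5), i stops at 1 (6); swap ⇒ 4 5 6 8 7 8 5 7 7 6 6
j stops at 1, i stops at 2; i≥j ⇒ return 1. v=4 5 6 8 7 8 5 7 7 6 6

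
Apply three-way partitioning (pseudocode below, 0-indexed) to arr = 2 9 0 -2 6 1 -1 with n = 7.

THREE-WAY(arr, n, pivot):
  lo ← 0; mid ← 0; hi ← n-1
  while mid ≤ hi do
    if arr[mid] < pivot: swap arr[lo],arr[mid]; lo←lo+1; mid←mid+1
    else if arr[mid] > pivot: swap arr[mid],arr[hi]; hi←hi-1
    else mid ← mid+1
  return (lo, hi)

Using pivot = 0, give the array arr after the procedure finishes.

pivot = 0; lo=0, mid=0, hi=6
arr[mid]=2>0: swap arr[0],arr[6]; hi=5 → -1 9 0 -2 6 1 2
arr[mid]=-1<0: swap arr[0],arr[0]; lo=1,mid=1 → -1 9 0 -2 6 1 2
arr[mid]=9>0: swap arr[1],arr[5]; hi=4 → -1 1 0 -2 6 9 2
arr[mid]=1>0: swap arr[1],arr[4]; hi=3 → -1 6 0 -2 1 9 2
arr[mid]=6>0: swap arr[1],arr[3]; hi=2 → -1 -2 0 6 1 9 2
arr[mid]=-2<0: swap arr[1],arr[1]; lo=2,mid=2 → -1 -2 0 6 1 9 2
arr[mid]=0=0: mid=3
end: lo=2, hi=2; arr = -1 -2 0 6 1 9 2

-1 -2 0 6 1 9 2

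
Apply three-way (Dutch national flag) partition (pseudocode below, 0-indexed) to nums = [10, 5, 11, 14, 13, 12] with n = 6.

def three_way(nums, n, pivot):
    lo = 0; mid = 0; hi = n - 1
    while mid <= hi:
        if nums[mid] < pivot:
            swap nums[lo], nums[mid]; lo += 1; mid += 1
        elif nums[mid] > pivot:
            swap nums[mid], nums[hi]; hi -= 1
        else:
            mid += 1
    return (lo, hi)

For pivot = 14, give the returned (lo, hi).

pivot = 14; lo=0, mid=0, hi=5
nums[mid]=10<14: swap nums[0],nums[0]; lo=1,mid=1 → [10, 5, 11, 14, 13, 12]
nums[mid]=5<14: swap nums[1],nums[1]; lo=2,mid=2 → [10, 5, 11, 14, 13, 12]
nums[mid]=11<14: swap nums[2],nums[2]; lo=3,mid=3 → [10, 5, 11, 14, 13, 12]
nums[mid]=14=14: mid=4
nums[mid]=13<14: swap nums[3],nums[4]; lo=4,mid=5 → [10, 5, 11, 13, 14, 12]
nums[mid]=12<14: swap nums[4],nums[5]; lo=5,mid=6 → [10, 5, 11, 13, 12, 14]
end: lo=5, hi=5; nums = [10, 5, 11, 13, 12, 14]

(5, 5)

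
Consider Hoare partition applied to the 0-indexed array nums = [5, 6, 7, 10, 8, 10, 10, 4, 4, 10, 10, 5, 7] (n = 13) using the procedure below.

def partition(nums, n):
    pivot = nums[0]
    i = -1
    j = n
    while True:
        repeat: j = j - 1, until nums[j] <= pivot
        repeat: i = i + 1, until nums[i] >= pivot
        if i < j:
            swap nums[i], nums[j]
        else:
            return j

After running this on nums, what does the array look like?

[5, 4, 4, 10, 8, 10, 10, 7, 6, 10, 10, 5, 7]

pivot=5
j stops at 11 (5), i stops at 0 (5); swap ⇒ [5, 6, 7, 10, 8, 10, 10, 4, 4, 10, 10, 5, 7]
j stops at 8 (4), i stops at 1 (6); swap ⇒ [5, 4, 7, 10, 8, 10, 10, 4, 6, 10, 10, 5, 7]
j stops at 7 (4), i stops at 2 (7); swap ⇒ [5, 4, 4, 10, 8, 10, 10, 7, 6, 10, 10, 5, 7]
j stops at 2, i stops at 3; i≥j ⇒ return 2. nums=[5, 4, 4, 10, 8, 10, 10, 7, 6, 10, 10, 5, 7]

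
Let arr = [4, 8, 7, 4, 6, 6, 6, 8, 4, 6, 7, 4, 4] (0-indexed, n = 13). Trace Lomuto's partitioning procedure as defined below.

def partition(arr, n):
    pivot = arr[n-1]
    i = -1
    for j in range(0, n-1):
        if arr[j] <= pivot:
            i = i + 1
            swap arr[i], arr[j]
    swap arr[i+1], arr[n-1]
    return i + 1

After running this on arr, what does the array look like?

[4, 4, 4, 4, 4, 6, 6, 8, 7, 6, 7, 8, 6]

pivot=4, i=-1
j=0: 4≤4, i=0, swap(0,0) ⇒ [4, 8, 7, 4, 6, 6, 6, 8, 4, 6, 7, 4, 4]
j=1: 8>4, skip
j=2: 7>4, skip
j=3: 4≤4, i=1, swap(1,3) ⇒ [4, 4, 7, 8, 6, 6, 6, 8, 4, 6, 7, 4, 4]
j=4: 6>4, skip
j=5: 6>4, skip
j=6: 6>4, skip
j=7: 8>4, skip
j=8: 4≤4, i=2, swap(2,8) ⇒ [4, 4, 4, 8, 6, 6, 6, 8, 7, 6, 7, 4, 4]
j=9: 6>4, skip
j=10: 7>4, skip
j=11: 4≤4, i=3, swap(3,11) ⇒ [4, 4, 4, 4, 6, 6, 6, 8, 7, 6, 7, 8, 4]
swap(4,12) ⇒ [4, 4, 4, 4, 4, 6, 6, 8, 7, 6, 7, 8, 6]; return 4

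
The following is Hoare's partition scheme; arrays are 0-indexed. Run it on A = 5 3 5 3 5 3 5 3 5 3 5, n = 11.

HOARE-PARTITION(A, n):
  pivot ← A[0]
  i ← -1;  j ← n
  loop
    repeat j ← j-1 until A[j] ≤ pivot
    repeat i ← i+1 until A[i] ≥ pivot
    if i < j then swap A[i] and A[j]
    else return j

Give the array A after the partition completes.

5 3 3 3 5 3 3 5 5 5 5

pivot=5
j stops at 10 (5), i stops at 0 (5); swap ⇒ 5 3 5 3 5 3 5 3 5 3 5
j stops at 9 (3), i stops at 2 (5); swap ⇒ 5 3 3 3 5 3 5 3 5 5 5
j stops at 8 (5), i stops at 4 (5); swap ⇒ 5 3 3 3 5 3 5 3 5 5 5
j stops at 7 (3), i stops at 6 (5); swap ⇒ 5 3 3 3 5 3 3 5 5 5 5
j stops at 6, i stops at 7; i≥j ⇒ return 6. A=5 3 3 3 5 3 3 5 5 5 5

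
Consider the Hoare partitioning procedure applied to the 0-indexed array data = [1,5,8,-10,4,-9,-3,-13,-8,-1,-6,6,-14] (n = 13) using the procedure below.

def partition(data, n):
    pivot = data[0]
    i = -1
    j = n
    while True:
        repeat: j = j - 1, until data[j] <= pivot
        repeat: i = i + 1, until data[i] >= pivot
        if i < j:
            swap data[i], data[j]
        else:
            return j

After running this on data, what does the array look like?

[-14,-6,-1,-10,-8,-9,-3,-13,4,8,5,6,1]

pivot=1
j stops at 12 (-14), i stops at 0 (1); swap ⇒ [-14,5,8,-10,4,-9,-3,-13,-8,-1,-6,6,1]
j stops at 10 (-6), i stops at 1 (5); swap ⇒ [-14,-6,8,-10,4,-9,-3,-13,-8,-1,5,6,1]
j stops at 9 (-1), i stops at 2 (8); swap ⇒ [-14,-6,-1,-10,4,-9,-3,-13,-8,8,5,6,1]
j stops at 8 (-8), i stops at 4 (4); swap ⇒ [-14,-6,-1,-10,-8,-9,-3,-13,4,8,5,6,1]
j stops at 7, i stops at 8; i≥j ⇒ return 7. data=[-14,-6,-1,-10,-8,-9,-3,-13,4,8,5,6,1]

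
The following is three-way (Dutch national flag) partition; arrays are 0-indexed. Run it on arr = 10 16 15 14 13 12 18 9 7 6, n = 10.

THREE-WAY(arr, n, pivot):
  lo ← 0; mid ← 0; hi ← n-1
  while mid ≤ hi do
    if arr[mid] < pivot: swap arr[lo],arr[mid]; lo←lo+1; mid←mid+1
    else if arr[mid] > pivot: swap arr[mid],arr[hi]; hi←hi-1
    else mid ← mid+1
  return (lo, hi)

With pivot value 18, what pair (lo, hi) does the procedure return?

pivot = 18; lo=0, mid=0, hi=9
arr[mid]=10<18: swap arr[0],arr[0]; lo=1,mid=1 → 10 16 15 14 13 12 18 9 7 6
arr[mid]=16<18: swap arr[1],arr[1]; lo=2,mid=2 → 10 16 15 14 13 12 18 9 7 6
arr[mid]=15<18: swap arr[2],arr[2]; lo=3,mid=3 → 10 16 15 14 13 12 18 9 7 6
arr[mid]=14<18: swap arr[3],arr[3]; lo=4,mid=4 → 10 16 15 14 13 12 18 9 7 6
arr[mid]=13<18: swap arr[4],arr[4]; lo=5,mid=5 → 10 16 15 14 13 12 18 9 7 6
arr[mid]=12<18: swap arr[5],arr[5]; lo=6,mid=6 → 10 16 15 14 13 12 18 9 7 6
arr[mid]=18=18: mid=7
arr[mid]=9<18: swap arr[6],arr[7]; lo=7,mid=8 → 10 16 15 14 13 12 9 18 7 6
arr[mid]=7<18: swap arr[7],arr[8]; lo=8,mid=9 → 10 16 15 14 13 12 9 7 18 6
arr[mid]=6<18: swap arr[8],arr[9]; lo=9,mid=10 → 10 16 15 14 13 12 9 7 6 18
end: lo=9, hi=9; arr = 10 16 15 14 13 12 9 7 6 18

(9, 9)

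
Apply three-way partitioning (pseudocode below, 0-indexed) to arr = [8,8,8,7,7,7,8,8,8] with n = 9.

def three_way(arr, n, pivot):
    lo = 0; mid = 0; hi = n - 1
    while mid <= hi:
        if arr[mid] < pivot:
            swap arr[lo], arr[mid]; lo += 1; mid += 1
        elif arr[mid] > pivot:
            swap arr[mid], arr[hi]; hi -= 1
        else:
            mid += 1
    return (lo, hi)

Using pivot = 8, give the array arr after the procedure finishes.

lo=0 mid=0 hi=8
8=8: mid=1
8=8: mid=2
8=8: mid=3
7<8: swap(0,3), lo=1 mid=4 ⇒ [7,8,8,8,7,7,8,8,8]
7<8: swap(1,4), lo=2 mid=5 ⇒ [7,7,8,8,8,7,8,8,8]
7<8: swap(2,5), lo=3 mid=6 ⇒ [7,7,7,8,8,8,8,8,8]
8=8: mid=7
8=8: mid=8
8=8: mid=9
done. lo=3 hi=8; arr=[7,7,7,8,8,8,8,8,8]

[7,7,7,8,8,8,8,8,8]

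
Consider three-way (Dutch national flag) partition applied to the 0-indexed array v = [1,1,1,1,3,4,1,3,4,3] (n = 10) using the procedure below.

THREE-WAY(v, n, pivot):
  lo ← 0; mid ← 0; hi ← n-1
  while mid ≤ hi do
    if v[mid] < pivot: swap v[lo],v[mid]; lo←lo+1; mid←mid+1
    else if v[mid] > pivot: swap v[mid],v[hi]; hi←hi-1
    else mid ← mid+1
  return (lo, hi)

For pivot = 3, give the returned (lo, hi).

lo=0 mid=0 hi=9
1<3: swap(0,0), lo=1 mid=1 ⇒ [1,1,1,1,3,4,1,3,4,3]
1<3: swap(1,1), lo=2 mid=2 ⇒ [1,1,1,1,3,4,1,3,4,3]
1<3: swap(2,2), lo=3 mid=3 ⇒ [1,1,1,1,3,4,1,3,4,3]
1<3: swap(3,3), lo=4 mid=4 ⇒ [1,1,1,1,3,4,1,3,4,3]
3=3: mid=5
4>3: swap(5,9), hi=8 ⇒ [1,1,1,1,3,3,1,3,4,4]
3=3: mid=6
1<3: swap(4,6), lo=5 mid=7 ⇒ [1,1,1,1,1,3,3,3,4,4]
3=3: mid=8
4>3: swap(8,8), hi=7 ⇒ [1,1,1,1,1,3,3,3,4,4]
done. lo=5 hi=7; v=[1,1,1,1,1,3,3,3,4,4]

(5, 7)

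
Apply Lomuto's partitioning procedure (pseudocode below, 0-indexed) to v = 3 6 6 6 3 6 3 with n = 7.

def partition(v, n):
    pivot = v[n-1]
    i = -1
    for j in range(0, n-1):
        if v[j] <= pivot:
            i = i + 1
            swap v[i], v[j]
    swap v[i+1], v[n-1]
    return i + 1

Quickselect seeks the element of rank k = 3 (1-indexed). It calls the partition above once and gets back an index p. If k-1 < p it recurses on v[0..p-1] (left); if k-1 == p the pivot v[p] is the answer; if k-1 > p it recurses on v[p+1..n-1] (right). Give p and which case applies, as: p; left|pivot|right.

2; pivot

pivot=3, i=-1
j=0: 3≤3, i=0, swap(0,0) ⇒ 3 6 6 6 3 6 3
j=1: 6>3, skip
j=2: 6>3, skip
j=3: 6>3, skip
j=4: 3≤3, i=1, swap(1,4) ⇒ 3 3 6 6 6 6 3
j=5: 6>3, skip
swap(2,6) ⇒ 3 3 3 6 6 6 6; return 2
p = 2; k-1 = 2 == 2 ⇒ pivot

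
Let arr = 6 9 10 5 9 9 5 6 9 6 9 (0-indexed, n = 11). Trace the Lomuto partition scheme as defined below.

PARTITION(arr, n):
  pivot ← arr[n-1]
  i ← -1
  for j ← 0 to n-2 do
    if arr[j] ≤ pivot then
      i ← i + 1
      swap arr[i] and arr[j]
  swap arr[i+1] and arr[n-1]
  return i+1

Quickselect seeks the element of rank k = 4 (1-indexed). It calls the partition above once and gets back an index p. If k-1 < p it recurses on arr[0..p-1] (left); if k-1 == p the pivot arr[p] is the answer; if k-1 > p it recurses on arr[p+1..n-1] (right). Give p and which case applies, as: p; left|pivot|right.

9; left

pivot=9, i=-1
j=0: 6≤9, i=0, swap(0,0) ⇒ 6 9 10 5 9 9 5 6 9 6 9
j=1: 9≤9, i=1, swap(1,1) ⇒ 6 9 10 5 9 9 5 6 9 6 9
j=2: 10>9, skip
j=3: 5≤9, i=2, swap(2,3) ⇒ 6 9 5 10 9 9 5 6 9 6 9
j=4: 9≤9, i=3, swap(3,4) ⇒ 6 9 5 9 10 9 5 6 9 6 9
j=5: 9≤9, i=4, swap(4,5) ⇒ 6 9 5 9 9 10 5 6 9 6 9
j=6: 5≤9, i=5, swap(5,6) ⇒ 6 9 5 9 9 5 10 6 9 6 9
j=7: 6≤9, i=6, swap(6,7) ⇒ 6 9 5 9 9 5 6 10 9 6 9
j=8: 9≤9, i=7, swap(7,8) ⇒ 6 9 5 9 9 5 6 9 10 6 9
j=9: 6≤9, i=8, swap(8,9) ⇒ 6 9 5 9 9 5 6 9 6 10 9
swap(9,10) ⇒ 6 9 5 9 9 5 6 9 6 9 10; return 9
p = 9; k-1 = 3 < 9 ⇒ left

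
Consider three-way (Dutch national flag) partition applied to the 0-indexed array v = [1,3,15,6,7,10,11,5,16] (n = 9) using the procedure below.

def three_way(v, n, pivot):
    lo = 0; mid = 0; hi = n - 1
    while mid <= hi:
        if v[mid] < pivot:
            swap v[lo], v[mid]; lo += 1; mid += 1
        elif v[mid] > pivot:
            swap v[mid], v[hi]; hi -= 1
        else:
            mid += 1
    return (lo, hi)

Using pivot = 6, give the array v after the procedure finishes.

lo=0 mid=0 hi=8
1<6: swap(0,0), lo=1 mid=1 ⇒ [1,3,15,6,7,10,11,5,16]
3<6: swap(1,1), lo=2 mid=2 ⇒ [1,3,15,6,7,10,11,5,16]
15>6: swap(2,8), hi=7 ⇒ [1,3,16,6,7,10,11,5,15]
16>6: swap(2,7), hi=6 ⇒ [1,3,5,6,7,10,11,16,15]
5<6: swap(2,2), lo=3 mid=3 ⇒ [1,3,5,6,7,10,11,16,15]
6=6: mid=4
7>6: swap(4,6), hi=5 ⇒ [1,3,5,6,11,10,7,16,15]
11>6: swap(4,5), hi=4 ⇒ [1,3,5,6,10,11,7,16,15]
10>6: swap(4,4), hi=3 ⇒ [1,3,5,6,10,11,7,16,15]
done. lo=3 hi=3; v=[1,3,5,6,10,11,7,16,15]

[1,3,5,6,10,11,7,16,15]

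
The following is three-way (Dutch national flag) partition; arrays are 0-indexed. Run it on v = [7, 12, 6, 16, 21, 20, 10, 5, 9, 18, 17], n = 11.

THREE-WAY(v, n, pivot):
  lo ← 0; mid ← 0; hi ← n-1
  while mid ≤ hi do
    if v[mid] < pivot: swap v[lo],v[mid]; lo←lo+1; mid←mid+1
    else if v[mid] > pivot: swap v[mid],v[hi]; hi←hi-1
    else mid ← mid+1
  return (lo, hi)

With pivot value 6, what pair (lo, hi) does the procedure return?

pivot = 6; lo=0, mid=0, hi=10
v[mid]=7>6: swap v[0],v[10]; hi=9 → [17, 12, 6, 16, 21, 20, 10, 5, 9, 18, 7]
v[mid]=17>6: swap v[0],v[9]; hi=8 → [18, 12, 6, 16, 21, 20, 10, 5, 9, 17, 7]
v[mid]=18>6: swap v[0],v[8]; hi=7 → [9, 12, 6, 16, 21, 20, 10, 5, 18, 17, 7]
v[mid]=9>6: swap v[0],v[7]; hi=6 → [5, 12, 6, 16, 21, 20, 10, 9, 18, 17, 7]
v[mid]=5<6: swap v[0],v[0]; lo=1,mid=1 → [5, 12, 6, 16, 21, 20, 10, 9, 18, 17, 7]
v[mid]=12>6: swap v[1],v[6]; hi=5 → [5, 10, 6, 16, 21, 20, 12, 9, 18, 17, 7]
v[mid]=10>6: swap v[1],v[5]; hi=4 → [5, 20, 6, 16, 21, 10, 12, 9, 18, 17, 7]
v[mid]=20>6: swap v[1],v[4]; hi=3 → [5, 21, 6, 16, 20, 10, 12, 9, 18, 17, 7]
v[mid]=21>6: swap v[1],v[3]; hi=2 → [5, 16, 6, 21, 20, 10, 12, 9, 18, 17, 7]
v[mid]=16>6: swap v[1],v[2]; hi=1 → [5, 6, 16, 21, 20, 10, 12, 9, 18, 17, 7]
v[mid]=6=6: mid=2
end: lo=1, hi=1; v = [5, 6, 16, 21, 20, 10, 12, 9, 18, 17, 7]

(1, 1)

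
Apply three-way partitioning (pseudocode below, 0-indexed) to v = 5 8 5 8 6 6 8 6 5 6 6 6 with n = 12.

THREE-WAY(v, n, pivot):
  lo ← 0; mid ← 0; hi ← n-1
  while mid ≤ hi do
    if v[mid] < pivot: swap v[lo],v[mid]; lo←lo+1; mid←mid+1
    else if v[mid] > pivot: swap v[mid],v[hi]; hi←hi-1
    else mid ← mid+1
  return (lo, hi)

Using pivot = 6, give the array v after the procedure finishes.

pivot = 6; lo=0, mid=0, hi=11
v[mid]=5<6: swap v[0],v[0]; lo=1,mid=1 → 5 8 5 8 6 6 8 6 5 6 6 6
v[mid]=8>6: swap v[1],v[11]; hi=10 → 5 6 5 8 6 6 8 6 5 6 6 8
v[mid]=6=6: mid=2
v[mid]=5<6: swap v[1],v[2]; lo=2,mid=3 → 5 5 6 8 6 6 8 6 5 6 6 8
v[mid]=8>6: swap v[3],v[10]; hi=9 → 5 5 6 6 6 6 8 6 5 6 8 8
v[mid]=6=6: mid=4
v[mid]=6=6: mid=5
v[mid]=6=6: mid=6
v[mid]=8>6: swap v[6],v[9]; hi=8 → 5 5 6 6 6 6 6 6 5 8 8 8
v[mid]=6=6: mid=7
v[mid]=6=6: mid=8
v[mid]=5<6: swap v[2],v[8]; lo=3,mid=9 → 5 5 5 6 6 6 6 6 6 8 8 8
end: lo=3, hi=8; v = 5 5 5 6 6 6 6 6 6 8 8 8

5 5 5 6 6 6 6 6 6 8 8 8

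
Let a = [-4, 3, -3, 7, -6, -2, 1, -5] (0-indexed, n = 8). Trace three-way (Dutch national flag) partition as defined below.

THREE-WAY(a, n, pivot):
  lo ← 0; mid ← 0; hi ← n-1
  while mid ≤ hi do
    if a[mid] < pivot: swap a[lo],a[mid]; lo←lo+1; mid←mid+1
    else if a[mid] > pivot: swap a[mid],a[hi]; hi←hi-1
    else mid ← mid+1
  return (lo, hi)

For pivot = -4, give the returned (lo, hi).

pivot = -4; lo=0, mid=0, hi=7
a[mid]=-4=-4: mid=1
a[mid]=3>-4: swap a[1],a[7]; hi=6 → [-4, -5, -3, 7, -6, -2, 1, 3]
a[mid]=-5<-4: swap a[0],a[1]; lo=1,mid=2 → [-5, -4, -3, 7, -6, -2, 1, 3]
a[mid]=-3>-4: swap a[2],a[6]; hi=5 → [-5, -4, 1, 7, -6, -2, -3, 3]
a[mid]=1>-4: swap a[2],a[5]; hi=4 → [-5, -4, -2, 7, -6, 1, -3, 3]
a[mid]=-2>-4: swap a[2],a[4]; hi=3 → [-5, -4, -6, 7, -2, 1, -3, 3]
a[mid]=-6<-4: swap a[1],a[2]; lo=2,mid=3 → [-5, -6, -4, 7, -2, 1, -3, 3]
a[mid]=7>-4: swap a[3],a[3]; hi=2 → [-5, -6, -4, 7, -2, 1, -3, 3]
end: lo=2, hi=2; a = [-5, -6, -4, 7, -2, 1, -3, 3]

(2, 2)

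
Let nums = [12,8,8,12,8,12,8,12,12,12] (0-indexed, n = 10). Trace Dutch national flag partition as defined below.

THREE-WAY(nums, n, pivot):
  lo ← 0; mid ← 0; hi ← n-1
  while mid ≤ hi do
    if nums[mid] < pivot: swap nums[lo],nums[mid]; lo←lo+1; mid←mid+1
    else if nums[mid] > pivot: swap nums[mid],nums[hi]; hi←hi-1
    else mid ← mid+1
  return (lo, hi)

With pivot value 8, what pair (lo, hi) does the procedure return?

(0, 3)

pivot = 8; lo=0, mid=0, hi=9
nums[mid]=12>8: swap nums[0],nums[9]; hi=8 → [12,8,8,12,8,12,8,12,12,12]
nums[mid]=12>8: swap nums[0],nums[8]; hi=7 → [12,8,8,12,8,12,8,12,12,12]
nums[mid]=12>8: swap nums[0],nums[7]; hi=6 → [12,8,8,12,8,12,8,12,12,12]
nums[mid]=12>8: swap nums[0],nums[6]; hi=5 → [8,8,8,12,8,12,12,12,12,12]
nums[mid]=8=8: mid=1
nums[mid]=8=8: mid=2
nums[mid]=8=8: mid=3
nums[mid]=12>8: swap nums[3],nums[5]; hi=4 → [8,8,8,12,8,12,12,12,12,12]
nums[mid]=12>8: swap nums[3],nums[4]; hi=3 → [8,8,8,8,12,12,12,12,12,12]
nums[mid]=8=8: mid=4
end: lo=0, hi=3; nums = [8,8,8,8,12,12,12,12,12,12]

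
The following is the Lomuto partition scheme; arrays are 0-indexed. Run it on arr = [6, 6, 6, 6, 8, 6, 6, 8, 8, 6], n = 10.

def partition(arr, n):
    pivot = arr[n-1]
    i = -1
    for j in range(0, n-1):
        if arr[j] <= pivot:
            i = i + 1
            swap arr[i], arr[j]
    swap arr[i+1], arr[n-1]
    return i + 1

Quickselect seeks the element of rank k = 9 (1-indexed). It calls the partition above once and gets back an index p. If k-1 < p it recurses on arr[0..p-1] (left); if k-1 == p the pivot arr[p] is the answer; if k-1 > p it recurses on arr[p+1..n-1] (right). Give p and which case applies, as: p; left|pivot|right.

6; right

pivot=6, i=-1
j=0: 6≤6, i=0, swap(0,0) ⇒ [6, 6, 6, 6, 8, 6, 6, 8, 8, 6]
j=1: 6≤6, i=1, swap(1,1) ⇒ [6, 6, 6, 6, 8, 6, 6, 8, 8, 6]
j=2: 6≤6, i=2, swap(2,2) ⇒ [6, 6, 6, 6, 8, 6, 6, 8, 8, 6]
j=3: 6≤6, i=3, swap(3,3) ⇒ [6, 6, 6, 6, 8, 6, 6, 8, 8, 6]
j=4: 8>6, skip
j=5: 6≤6, i=4, swap(4,5) ⇒ [6, 6, 6, 6, 6, 8, 6, 8, 8, 6]
j=6: 6≤6, i=5, swap(5,6) ⇒ [6, 6, 6, 6, 6, 6, 8, 8, 8, 6]
j=7: 8>6, skip
j=8: 8>6, skip
swap(6,9) ⇒ [6, 6, 6, 6, 6, 6, 6, 8, 8, 8]; return 6
p = 6; k-1 = 8 > 6 ⇒ right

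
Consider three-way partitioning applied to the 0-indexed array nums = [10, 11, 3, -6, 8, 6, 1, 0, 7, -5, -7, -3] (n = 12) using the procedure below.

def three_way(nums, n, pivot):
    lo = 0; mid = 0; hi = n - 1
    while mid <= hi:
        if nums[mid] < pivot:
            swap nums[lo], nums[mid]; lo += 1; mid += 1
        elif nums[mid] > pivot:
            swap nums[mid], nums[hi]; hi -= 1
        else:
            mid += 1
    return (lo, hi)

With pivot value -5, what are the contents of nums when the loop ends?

pivot = -5; lo=0, mid=0, hi=11
nums[mid]=10>-5: swap nums[0],nums[11]; hi=10 → [-3, 11, 3, -6, 8, 6, 1, 0, 7, -5, -7, 10]
nums[mid]=-3>-5: swap nums[0],nums[10]; hi=9 → [-7, 11, 3, -6, 8, 6, 1, 0, 7, -5, -3, 10]
nums[mid]=-7<-5: swap nums[0],nums[0]; lo=1,mid=1 → [-7, 11, 3, -6, 8, 6, 1, 0, 7, -5, -3, 10]
nums[mid]=11>-5: swap nums[1],nums[9]; hi=8 → [-7, -5, 3, -6, 8, 6, 1, 0, 7, 11, -3, 10]
nums[mid]=-5=-5: mid=2
nums[mid]=3>-5: swap nums[2],nums[8]; hi=7 → [-7, -5, 7, -6, 8, 6, 1, 0, 3, 11, -3, 10]
nums[mid]=7>-5: swap nums[2],nums[7]; hi=6 → [-7, -5, 0, -6, 8, 6, 1, 7, 3, 11, -3, 10]
nums[mid]=0>-5: swap nums[2],nums[6]; hi=5 → [-7, -5, 1, -6, 8, 6, 0, 7, 3, 11, -3, 10]
nums[mid]=1>-5: swap nums[2],nums[5]; hi=4 → [-7, -5, 6, -6, 8, 1, 0, 7, 3, 11, -3, 10]
nums[mid]=6>-5: swap nums[2],nums[4]; hi=3 → [-7, -5, 8, -6, 6, 1, 0, 7, 3, 11, -3, 10]
nums[mid]=8>-5: swap nums[2],nums[3]; hi=2 → [-7, -5, -6, 8, 6, 1, 0, 7, 3, 11, -3, 10]
nums[mid]=-6<-5: swap nums[1],nums[2]; lo=2,mid=3 → [-7, -6, -5, 8, 6, 1, 0, 7, 3, 11, -3, 10]
end: lo=2, hi=2; nums = [-7, -6, -5, 8, 6, 1, 0, 7, 3, 11, -3, 10]

[-7, -6, -5, 8, 6, 1, 0, 7, 3, 11, -3, 10]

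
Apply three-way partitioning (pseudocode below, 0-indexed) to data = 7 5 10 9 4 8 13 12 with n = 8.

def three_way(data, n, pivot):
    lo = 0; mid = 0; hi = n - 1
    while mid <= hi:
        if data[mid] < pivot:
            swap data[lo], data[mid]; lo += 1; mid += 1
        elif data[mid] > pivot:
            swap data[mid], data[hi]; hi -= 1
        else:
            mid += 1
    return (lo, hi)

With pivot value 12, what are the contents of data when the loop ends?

pivot = 12; lo=0, mid=0, hi=7
data[mid]=7<12: swap data[0],data[0]; lo=1,mid=1 → 7 5 10 9 4 8 13 12
data[mid]=5<12: swap data[1],data[1]; lo=2,mid=2 → 7 5 10 9 4 8 13 12
data[mid]=10<12: swap data[2],data[2]; lo=3,mid=3 → 7 5 10 9 4 8 13 12
data[mid]=9<12: swap data[3],data[3]; lo=4,mid=4 → 7 5 10 9 4 8 13 12
data[mid]=4<12: swap data[4],data[4]; lo=5,mid=5 → 7 5 10 9 4 8 13 12
data[mid]=8<12: swap data[5],data[5]; lo=6,mid=6 → 7 5 10 9 4 8 13 12
data[mid]=13>12: swap data[6],data[7]; hi=6 → 7 5 10 9 4 8 12 13
data[mid]=12=12: mid=7
end: lo=6, hi=6; data = 7 5 10 9 4 8 12 13

7 5 10 9 4 8 12 13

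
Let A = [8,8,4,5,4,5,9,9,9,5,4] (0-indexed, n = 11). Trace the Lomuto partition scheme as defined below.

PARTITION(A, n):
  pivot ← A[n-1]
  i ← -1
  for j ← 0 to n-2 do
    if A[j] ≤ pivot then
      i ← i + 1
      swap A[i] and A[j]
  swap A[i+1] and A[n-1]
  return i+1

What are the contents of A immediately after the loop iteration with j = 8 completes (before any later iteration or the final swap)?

pivot=4, i=-1
j=0: 8>4, skip
j=1: 8>4, skip
j=2: 4≤4, i=0, swap(0,2) ⇒ [4,8,8,5,4,5,9,9,9,5,4]
j=3: 5>4, skip
j=4: 4≤4, i=1, swap(1,4) ⇒ [4,4,8,5,8,5,9,9,9,5,4]
j=5: 5>4, skip
j=6: 9>4, skip
j=7: 9>4, skip
j=8: 9>4, skip
(after j=8) A = [4,4,8,5,8,5,9,9,9,5,4]

[4,4,8,5,8,5,9,9,9,5,4]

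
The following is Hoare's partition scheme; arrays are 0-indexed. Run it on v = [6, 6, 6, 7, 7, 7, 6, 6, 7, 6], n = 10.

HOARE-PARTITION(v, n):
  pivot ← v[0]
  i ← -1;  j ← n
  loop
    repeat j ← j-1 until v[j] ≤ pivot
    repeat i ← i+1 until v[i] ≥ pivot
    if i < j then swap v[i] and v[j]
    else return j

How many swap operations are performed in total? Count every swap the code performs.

pivot = v[0] = 6; i = -1, j = 10
j→9 (v[9]=6≤6), i→0 (v[0]=6≥6); i<j, swap → [6, 6, 6, 7, 7, 7, 6, 6, 7, 6]
j→7 (v[7]=6≤6), i→1 (v[1]=6≥6); i<j, swap → [6, 6, 6, 7, 7, 7, 6, 6, 7, 6]
j→6 (v[6]=6≤6), i→2 (v[2]=6≥6); i<j, swap → [6, 6, 6, 7, 7, 7, 6, 6, 7, 6]
j→2, i→3; i≥j, return j=2. v = [6, 6, 6, 7, 7, 7, 6, 6, 7, 6]

3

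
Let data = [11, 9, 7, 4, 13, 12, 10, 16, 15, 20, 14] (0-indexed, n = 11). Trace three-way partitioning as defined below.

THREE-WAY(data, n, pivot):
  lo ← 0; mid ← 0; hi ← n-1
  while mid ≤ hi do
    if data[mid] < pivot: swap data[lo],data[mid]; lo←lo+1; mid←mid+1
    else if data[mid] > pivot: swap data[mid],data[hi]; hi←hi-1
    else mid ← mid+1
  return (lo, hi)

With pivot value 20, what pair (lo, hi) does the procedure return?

(10, 10)

lo=0 mid=0 hi=10
11<20: swap(0,0), lo=1 mid=1 ⇒ [11, 9, 7, 4, 13, 12, 10, 16, 15, 20, 14]
9<20: swap(1,1), lo=2 mid=2 ⇒ [11, 9, 7, 4, 13, 12, 10, 16, 15, 20, 14]
7<20: swap(2,2), lo=3 mid=3 ⇒ [11, 9, 7, 4, 13, 12, 10, 16, 15, 20, 14]
4<20: swap(3,3), lo=4 mid=4 ⇒ [11, 9, 7, 4, 13, 12, 10, 16, 15, 20, 14]
13<20: swap(4,4), lo=5 mid=5 ⇒ [11, 9, 7, 4, 13, 12, 10, 16, 15, 20, 14]
12<20: swap(5,5), lo=6 mid=6 ⇒ [11, 9, 7, 4, 13, 12, 10, 16, 15, 20, 14]
10<20: swap(6,6), lo=7 mid=7 ⇒ [11, 9, 7, 4, 13, 12, 10, 16, 15, 20, 14]
16<20: swap(7,7), lo=8 mid=8 ⇒ [11, 9, 7, 4, 13, 12, 10, 16, 15, 20, 14]
15<20: swap(8,8), lo=9 mid=9 ⇒ [11, 9, 7, 4, 13, 12, 10, 16, 15, 20, 14]
20=20: mid=10
14<20: swap(9,10), lo=10 mid=11 ⇒ [11, 9, 7, 4, 13, 12, 10, 16, 15, 14, 20]
done. lo=10 hi=10; data=[11, 9, 7, 4, 13, 12, 10, 16, 15, 14, 20]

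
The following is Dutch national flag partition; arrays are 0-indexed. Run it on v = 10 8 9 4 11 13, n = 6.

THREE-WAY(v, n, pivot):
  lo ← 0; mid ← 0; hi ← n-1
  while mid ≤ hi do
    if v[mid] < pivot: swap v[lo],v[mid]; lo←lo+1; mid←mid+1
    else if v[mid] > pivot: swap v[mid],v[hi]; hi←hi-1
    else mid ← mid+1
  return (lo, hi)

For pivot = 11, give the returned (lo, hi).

lo=0 mid=0 hi=5
10<11: swap(0,0), lo=1 mid=1 ⇒ 10 8 9 4 11 13
8<11: swap(1,1), lo=2 mid=2 ⇒ 10 8 9 4 11 13
9<11: swap(2,2), lo=3 mid=3 ⇒ 10 8 9 4 11 13
4<11: swap(3,3), lo=4 mid=4 ⇒ 10 8 9 4 11 13
11=11: mid=5
13>11: swap(5,5), hi=4 ⇒ 10 8 9 4 11 13
done. lo=4 hi=4; v=10 8 9 4 11 13

(4, 4)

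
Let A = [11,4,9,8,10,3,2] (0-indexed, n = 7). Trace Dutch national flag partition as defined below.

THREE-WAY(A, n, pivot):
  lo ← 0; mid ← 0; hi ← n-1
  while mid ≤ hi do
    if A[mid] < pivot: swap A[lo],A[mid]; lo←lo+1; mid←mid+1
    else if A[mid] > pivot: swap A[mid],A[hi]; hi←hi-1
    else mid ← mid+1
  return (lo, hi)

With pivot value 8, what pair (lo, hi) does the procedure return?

(3, 3)

lo=0 mid=0 hi=6
11>8: swap(0,6), hi=5 ⇒ [2,4,9,8,10,3,11]
2<8: swap(0,0), lo=1 mid=1 ⇒ [2,4,9,8,10,3,11]
4<8: swap(1,1), lo=2 mid=2 ⇒ [2,4,9,8,10,3,11]
9>8: swap(2,5), hi=4 ⇒ [2,4,3,8,10,9,11]
3<8: swap(2,2), lo=3 mid=3 ⇒ [2,4,3,8,10,9,11]
8=8: mid=4
10>8: swap(4,4), hi=3 ⇒ [2,4,3,8,10,9,11]
done. lo=3 hi=3; A=[2,4,3,8,10,9,11]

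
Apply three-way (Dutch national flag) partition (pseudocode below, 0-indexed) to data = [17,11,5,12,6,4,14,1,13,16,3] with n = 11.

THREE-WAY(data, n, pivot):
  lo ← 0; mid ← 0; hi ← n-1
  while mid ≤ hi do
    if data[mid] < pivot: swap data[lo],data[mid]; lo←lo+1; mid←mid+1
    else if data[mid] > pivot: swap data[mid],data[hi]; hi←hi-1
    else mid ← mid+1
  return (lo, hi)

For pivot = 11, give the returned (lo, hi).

(5, 5)

lo=0 mid=0 hi=10
17>11: swap(0,10), hi=9 ⇒ [3,11,5,12,6,4,14,1,13,16,17]
3<11: swap(0,0), lo=1 mid=1 ⇒ [3,11,5,12,6,4,14,1,13,16,17]
11=11: mid=2
5<11: swap(1,2), lo=2 mid=3 ⇒ [3,5,11,12,6,4,14,1,13,16,17]
12>11: swap(3,9), hi=8 ⇒ [3,5,11,16,6,4,14,1,13,12,17]
16>11: swap(3,8), hi=7 ⇒ [3,5,11,13,6,4,14,1,16,12,17]
13>11: swap(3,7), hi=6 ⇒ [3,5,11,1,6,4,14,13,16,12,17]
1<11: swap(2,3), lo=3 mid=4 ⇒ [3,5,1,11,6,4,14,13,16,12,17]
6<11: swap(3,4), lo=4 mid=5 ⇒ [3,5,1,6,11,4,14,13,16,12,17]
4<11: swap(4,5), lo=5 mid=6 ⇒ [3,5,1,6,4,11,14,13,16,12,17]
14>11: swap(6,6), hi=5 ⇒ [3,5,1,6,4,11,14,13,16,12,17]
done. lo=5 hi=5; data=[3,5,1,6,4,11,14,13,16,12,17]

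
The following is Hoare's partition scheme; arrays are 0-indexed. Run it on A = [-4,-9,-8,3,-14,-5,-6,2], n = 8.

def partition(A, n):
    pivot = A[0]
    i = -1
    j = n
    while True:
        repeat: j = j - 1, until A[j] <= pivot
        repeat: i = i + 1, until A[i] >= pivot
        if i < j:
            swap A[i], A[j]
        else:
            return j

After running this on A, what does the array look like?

[-6,-9,-8,-5,-14,3,-4,2]

pivot = A[0] = -4; i = -1, j = 8
j→6 (A[6]=-6≤-4), i→0 (A[0]=-4≥-4); i<j, swap → [-6,-9,-8,3,-14,-5,-4,2]
j→5 (A[5]=-5≤-4), i→3 (A[3]=3≥-4); i<j, swap → [-6,-9,-8,-5,-14,3,-4,2]
j→4, i→5; i≥j, return j=4. A = [-6,-9,-8,-5,-14,3,-4,2]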